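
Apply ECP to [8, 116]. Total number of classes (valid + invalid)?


Valid range: [8, 116]
Class 1: x < 8 — invalid
Class 2: 8 ≤ x ≤ 116 — valid
Class 3: x > 116 — invalid
Total equivalence classes: 3

3 equivalence classes


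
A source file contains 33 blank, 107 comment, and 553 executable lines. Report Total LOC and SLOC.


Total LOC = blank + comment + code
Total LOC = 33 + 107 + 553 = 693
SLOC (source only) = code = 553

Total LOC: 693, SLOC: 553


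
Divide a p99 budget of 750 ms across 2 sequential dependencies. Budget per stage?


Formula: per_stage = total_budget / stages
per_stage = 750 / 2
per_stage = 375.0 ms

375.0 ms


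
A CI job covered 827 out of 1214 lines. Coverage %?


Coverage = covered / total * 100
Coverage = 827 / 1214 * 100
Coverage = 68.12%

68.12%


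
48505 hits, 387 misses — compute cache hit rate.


Formula: hit rate = hits / (hits + misses) * 100
hit rate = 48505 / (48505 + 387) * 100
hit rate = 48505 / 48892 * 100
hit rate = 99.21%

99.21%


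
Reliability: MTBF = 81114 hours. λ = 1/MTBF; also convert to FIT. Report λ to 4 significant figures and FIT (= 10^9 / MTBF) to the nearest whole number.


Formula: λ = 1 / MTBF; FIT = λ × 1e9 = 1e9 / MTBF
λ = 1 / 81114 ≈ 1.233e-05 failures/hour
FIT = 1e9 / 81114 ≈ 12328 failures per 1e9 hours (nearest whole number)

λ = 1.233e-05 /h, FIT = 12328


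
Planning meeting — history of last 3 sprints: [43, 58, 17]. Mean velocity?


Formula: Avg velocity = Total points / Number of sprints
Points: [43, 58, 17]
Sum = 43 + 58 + 17 = 118
Avg velocity = 118 / 3 = 39.33 points/sprint

39.33 points/sprint


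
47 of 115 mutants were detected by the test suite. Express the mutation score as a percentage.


Mutation score = killed / total * 100
Mutation score = 47 / 115 * 100
Mutation score = 40.87%

40.87%


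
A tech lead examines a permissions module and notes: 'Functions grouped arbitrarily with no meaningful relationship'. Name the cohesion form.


Reasoning: Worst: random grouping
Type: Coincidental cohesion

Coincidental cohesion


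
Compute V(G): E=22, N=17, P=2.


Formula: V(G) = E - N + 2P
V(G) = 22 - 17 + 2*2
V(G) = 5 + 4
V(G) = 9

9


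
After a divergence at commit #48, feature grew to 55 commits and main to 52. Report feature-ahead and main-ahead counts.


Common ancestor: commit #48
feature commits after divergence: 55 - 48 = 7
main commits after divergence: 52 - 48 = 4
feature is 7 commits ahead of main
main is 4 commits ahead of feature

feature ahead: 7, main ahead: 4


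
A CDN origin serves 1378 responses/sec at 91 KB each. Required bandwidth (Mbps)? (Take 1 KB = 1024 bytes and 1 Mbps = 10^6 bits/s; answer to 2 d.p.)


Formula: Mbps = payload_bytes * RPS * 8 / 1e6
Payload per request = 91 KB = 91 * 1024 = 93184 bytes
Total bytes/sec = 93184 * 1378 = 128407552
Total bits/sec = 128407552 * 8 = 1027260416
Mbps = 1027260416 / 1e6 = 1027.26

1027.26 Mbps


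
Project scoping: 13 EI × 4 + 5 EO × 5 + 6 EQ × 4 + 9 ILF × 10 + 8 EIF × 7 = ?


UFP = EI*4 + EO*5 + EQ*4 + ILF*10 + EIF*7
UFP = 13*4 + 5*5 + 6*4 + 9*10 + 8*7
UFP = 52 + 25 + 24 + 90 + 56
UFP = 247

247


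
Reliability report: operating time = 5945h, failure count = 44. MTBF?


Formula: MTBF = Total operating time / Number of failures
MTBF = 5945 / 44
MTBF = 135.11 hours

135.11 hours


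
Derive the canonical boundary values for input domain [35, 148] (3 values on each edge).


Range: [35, 148]
Boundaries: just below min, min, min+1, max-1, max, just above max
Values: [34, 35, 36, 147, 148, 149]

[34, 35, 36, 147, 148, 149]


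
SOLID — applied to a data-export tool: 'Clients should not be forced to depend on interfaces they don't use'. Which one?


This describes the Interface Segregation Principle (ISP)

Interface Segregation Principle (ISP)


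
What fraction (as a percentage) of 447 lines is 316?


Coverage = covered / total * 100
Coverage = 316 / 447 * 100
Coverage = 70.69%

70.69%


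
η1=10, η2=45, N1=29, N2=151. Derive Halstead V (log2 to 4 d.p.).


Formula: V = N * log2(η), where N = N1 + N2 and η = η1 + η2
η = 10 + 45 = 55
N = 29 + 151 = 180
log2(55) ≈ 5.7814
V = 180 * 5.7814 = 1040.65

1040.65


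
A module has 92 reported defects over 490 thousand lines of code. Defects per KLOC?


Defect density = defects / KLOC
Defect density = 92 / 490
Defect density = 0.188 defects/KLOC

0.188 defects/KLOC


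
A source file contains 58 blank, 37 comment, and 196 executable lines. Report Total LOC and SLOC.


Total LOC = blank + comment + code
Total LOC = 58 + 37 + 196 = 291
SLOC (source only) = code = 196

Total LOC: 291, SLOC: 196


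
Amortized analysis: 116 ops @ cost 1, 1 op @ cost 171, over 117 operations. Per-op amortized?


Formula: Amortized cost = Total cost / Operations
Total cost = (116 * 1) + (1 * 171)
Total cost = 116 + 171 = 287
Amortized = 287 / 117 = 2.453

2.453


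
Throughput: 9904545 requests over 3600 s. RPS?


Formula: throughput = requests / seconds
throughput = 9904545 / 3600
throughput = 2751.26 requests/second

2751.26 requests/second


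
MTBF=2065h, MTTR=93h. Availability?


Availability = MTBF / (MTBF + MTTR)
Availability = 2065 / (2065 + 93)
Availability = 2065 / 2158
Availability = 95.6905%

95.6905%


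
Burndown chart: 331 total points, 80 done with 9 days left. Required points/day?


Formula: Required rate = Remaining points / Days left
Remaining = 331 - 80 = 251 points
Required rate = 251 / 9 = 27.89 points/day

27.89 points/day


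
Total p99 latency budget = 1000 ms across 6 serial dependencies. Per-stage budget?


Formula: per_stage = total_budget / stages
per_stage = 1000 / 6
per_stage = 166.67 ms

166.67 ms


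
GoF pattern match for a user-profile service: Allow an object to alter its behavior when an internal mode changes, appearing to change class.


This matches the State pattern

State


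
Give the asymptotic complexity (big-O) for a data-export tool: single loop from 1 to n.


Reasoning: one pass through n items
Complexity: O(n)

O(n)


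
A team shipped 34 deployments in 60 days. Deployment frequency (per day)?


Formula: deployments per day = releases / days
= 34 / 60
= 0.567 deploys/day
(equivalently, 3.97 deploys/week)

0.567 deploys/day


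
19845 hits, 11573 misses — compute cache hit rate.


Formula: hit rate = hits / (hits + misses) * 100
hit rate = 19845 / (19845 + 11573) * 100
hit rate = 19845 / 31418 * 100
hit rate = 63.16%

63.16%


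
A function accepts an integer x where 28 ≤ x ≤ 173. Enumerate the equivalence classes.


Valid range: [28, 173]
Class 1: x < 28 — invalid
Class 2: 28 ≤ x ≤ 173 — valid
Class 3: x > 173 — invalid
Total equivalence classes: 3

3 equivalence classes


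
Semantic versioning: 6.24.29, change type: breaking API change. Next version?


Current: 6.24.29
Change category: 'breaking API change' → major bump
SemVer rule: major bump → increment MAJOR, reset MINOR and PATCH to 0
New: 7.0.0

7.0.0


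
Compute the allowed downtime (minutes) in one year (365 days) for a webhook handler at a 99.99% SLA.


Formula: allowed downtime = period * (100 - SLA) / 100
Period (year (365 days)) = 525600 minutes
Unavailability fraction = (100 - 99.99) / 100
Allowed downtime = 525600 * (100 - 99.99) / 100
Allowed downtime = 52.56 minutes

52.56 minutes


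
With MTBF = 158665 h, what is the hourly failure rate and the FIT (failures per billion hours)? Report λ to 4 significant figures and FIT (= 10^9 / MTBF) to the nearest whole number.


Formula: λ = 1 / MTBF; FIT = λ × 1e9 = 1e9 / MTBF
λ = 1 / 158665 ≈ 6.303e-06 failures/hour
FIT = 1e9 / 158665 ≈ 6303 failures per 1e9 hours (nearest whole number)

λ = 6.303e-06 /h, FIT = 6303


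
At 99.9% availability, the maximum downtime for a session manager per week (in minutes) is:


Formula: allowed downtime = period * (100 - SLA) / 100
Period (week) = 10080 minutes
Unavailability fraction = (100 - 99.9) / 100
Allowed downtime = 10080 * (100 - 99.9) / 100
Allowed downtime = 10.08 minutes

10.08 minutes


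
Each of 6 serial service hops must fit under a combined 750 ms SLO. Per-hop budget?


Formula: per_stage = total_budget / stages
per_stage = 750 / 6
per_stage = 125.0 ms

125.0 ms


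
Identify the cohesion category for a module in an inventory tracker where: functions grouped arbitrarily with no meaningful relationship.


Reasoning: Worst: random grouping
Type: Coincidental cohesion

Coincidental cohesion


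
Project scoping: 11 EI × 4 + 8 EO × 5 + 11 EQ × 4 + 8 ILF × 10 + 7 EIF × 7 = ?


UFP = EI*4 + EO*5 + EQ*4 + ILF*10 + EIF*7
UFP = 11*4 + 8*5 + 11*4 + 8*10 + 7*7
UFP = 44 + 40 + 44 + 80 + 49
UFP = 257

257


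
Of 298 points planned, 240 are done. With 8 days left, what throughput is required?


Formula: Required rate = Remaining points / Days left
Remaining = 298 - 240 = 58 points
Required rate = 58 / 8 = 7.25 points/day

7.25 points/day


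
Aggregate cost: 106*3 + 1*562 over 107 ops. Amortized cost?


Formula: Amortized cost = Total cost / Operations
Total cost = (106 * 3) + (1 * 562)
Total cost = 318 + 562 = 880
Amortized = 880 / 107 = 8.2243

8.2243


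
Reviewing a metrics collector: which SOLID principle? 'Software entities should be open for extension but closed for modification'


This describes the Open/Closed Principle (OCP)

Open/Closed Principle (OCP)


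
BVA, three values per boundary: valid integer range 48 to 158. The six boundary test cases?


Range: [48, 158]
Boundaries: just below min, min, min+1, max-1, max, just above max
Values: [47, 48, 49, 157, 158, 159]

[47, 48, 49, 157, 158, 159]


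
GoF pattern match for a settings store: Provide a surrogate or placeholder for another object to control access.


This matches the Proxy pattern

Proxy


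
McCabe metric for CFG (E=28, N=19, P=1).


Formula: V(G) = E - N + 2P
V(G) = 28 - 19 + 2*1
V(G) = 9 + 2
V(G) = 11

11


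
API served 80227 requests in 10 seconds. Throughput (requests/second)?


Formula: throughput = requests / seconds
throughput = 80227 / 10
throughput = 8022.7 requests/second

8022.7 requests/second


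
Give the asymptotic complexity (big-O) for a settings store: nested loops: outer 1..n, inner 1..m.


Reasoning: product of independent bounds
Complexity: O(n*m)

O(n*m)


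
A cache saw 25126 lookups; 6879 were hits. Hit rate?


Formula: hit rate = hits / (hits + misses) * 100
hit rate = 6879 / (6879 + 18247) * 100
hit rate = 6879 / 25126 * 100
hit rate = 27.38%

27.38%


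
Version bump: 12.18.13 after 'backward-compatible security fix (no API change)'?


Current: 12.18.13
Change category: 'backward-compatible security fix (no API change)' → patch bump
SemVer rule: patch bump → increment PATCH (MAJOR and MINOR unchanged)
New: 12.18.14

12.18.14


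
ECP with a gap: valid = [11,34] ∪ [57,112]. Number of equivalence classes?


Valid ranges: [11,34] and [57,112]
Class 1: x < 11 — invalid
Class 2: 11 ≤ x ≤ 34 — valid
Class 3: 34 < x < 57 — invalid (gap between ranges)
Class 4: 57 ≤ x ≤ 112 — valid
Class 5: x > 112 — invalid
Total equivalence classes: 5

5 equivalence classes


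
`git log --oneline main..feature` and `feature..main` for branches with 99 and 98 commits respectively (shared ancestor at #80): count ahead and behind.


Common ancestor: commit #80
feature commits after divergence: 99 - 80 = 19
main commits after divergence: 98 - 80 = 18
feature is 19 commits ahead of main
main is 18 commits ahead of feature

feature ahead: 19, main ahead: 18


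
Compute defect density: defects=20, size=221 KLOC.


Defect density = defects / KLOC
Defect density = 20 / 221
Defect density = 0.09 defects/KLOC

0.09 defects/KLOC


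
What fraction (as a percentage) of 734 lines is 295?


Coverage = covered / total * 100
Coverage = 295 / 734 * 100
Coverage = 40.19%

40.19%


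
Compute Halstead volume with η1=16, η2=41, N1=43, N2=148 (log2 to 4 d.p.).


Formula: V = N * log2(η), where N = N1 + N2 and η = η1 + η2
η = 16 + 41 = 57
N = 43 + 148 = 191
log2(57) ≈ 5.8329
V = 191 * 5.8329 = 1114.08

1114.08


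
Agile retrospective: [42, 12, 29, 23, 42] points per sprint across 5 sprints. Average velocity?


Formula: Avg velocity = Total points / Number of sprints
Points: [42, 12, 29, 23, 42]
Sum = 42 + 12 + 29 + 23 + 42 = 148
Avg velocity = 148 / 5 = 29.6 points/sprint

29.6 points/sprint


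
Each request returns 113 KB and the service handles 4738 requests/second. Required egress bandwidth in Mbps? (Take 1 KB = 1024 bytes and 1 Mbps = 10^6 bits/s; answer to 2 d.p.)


Formula: Mbps = payload_bytes * RPS * 8 / 1e6
Payload per request = 113 KB = 113 * 1024 = 115712 bytes
Total bytes/sec = 115712 * 4738 = 548243456
Total bits/sec = 548243456 * 8 = 4385947648
Mbps = 4385947648 / 1e6 = 4385.95

4385.95 Mbps


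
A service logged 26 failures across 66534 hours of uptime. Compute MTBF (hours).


Formula: MTBF = Total operating time / Number of failures
MTBF = 66534 / 26
MTBF = 2559.0 hours

2559.0 hours


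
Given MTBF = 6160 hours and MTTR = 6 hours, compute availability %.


Availability = MTBF / (MTBF + MTTR)
Availability = 6160 / (6160 + 6)
Availability = 6160 / 6166
Availability = 99.9027%

99.9027%


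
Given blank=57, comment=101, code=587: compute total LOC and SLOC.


Total LOC = blank + comment + code
Total LOC = 57 + 101 + 587 = 745
SLOC (source only) = code = 587

Total LOC: 745, SLOC: 587


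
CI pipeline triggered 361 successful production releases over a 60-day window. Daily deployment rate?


Formula: deployments per day = releases / days
= 361 / 60
= 6.017 deploys/day
(equivalently, 42.12 deploys/week)

6.017 deploys/day


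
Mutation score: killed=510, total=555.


Mutation score = killed / total * 100
Mutation score = 510 / 555 * 100
Mutation score = 91.89%

91.89%


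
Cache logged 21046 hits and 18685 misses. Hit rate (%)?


Formula: hit rate = hits / (hits + misses) * 100
hit rate = 21046 / (21046 + 18685) * 100
hit rate = 21046 / 39731 * 100
hit rate = 52.97%

52.97%


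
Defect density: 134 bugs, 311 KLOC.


Defect density = defects / KLOC
Defect density = 134 / 311
Defect density = 0.431 defects/KLOC

0.431 defects/KLOC


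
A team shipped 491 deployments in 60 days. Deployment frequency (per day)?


Formula: deployments per day = releases / days
= 491 / 60
= 8.183 deploys/day
(equivalently, 57.28 deploys/week)

8.183 deploys/day


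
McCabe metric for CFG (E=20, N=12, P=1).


Formula: V(G) = E - N + 2P
V(G) = 20 - 12 + 2*1
V(G) = 8 + 2
V(G) = 10

10


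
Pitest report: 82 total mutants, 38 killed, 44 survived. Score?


Mutation score = killed / total * 100
Mutation score = 38 / 82 * 100
Mutation score = 46.34%

46.34%


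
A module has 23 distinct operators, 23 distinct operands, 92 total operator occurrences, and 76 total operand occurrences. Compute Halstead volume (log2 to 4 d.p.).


Formula: V = N * log2(η), where N = N1 + N2 and η = η1 + η2
η = 23 + 23 = 46
N = 92 + 76 = 168
log2(46) ≈ 5.5236
V = 168 * 5.5236 = 927.96

927.96


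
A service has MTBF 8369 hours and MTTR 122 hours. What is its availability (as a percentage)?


Availability = MTBF / (MTBF + MTTR)
Availability = 8369 / (8369 + 122)
Availability = 8369 / 8491
Availability = 98.5632%

98.5632%


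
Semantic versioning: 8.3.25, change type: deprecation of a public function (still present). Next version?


Current: 8.3.25
Change category: 'deprecation of a public function (still present)' → minor bump
SemVer rule: minor bump → increment MINOR, reset PATCH to 0 (MAJOR unchanged)
New: 8.4.0

8.4.0


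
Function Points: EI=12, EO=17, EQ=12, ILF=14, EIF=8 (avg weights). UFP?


UFP = EI*4 + EO*5 + EQ*4 + ILF*10 + EIF*7
UFP = 12*4 + 17*5 + 12*4 + 14*10 + 8*7
UFP = 48 + 85 + 48 + 140 + 56
UFP = 377

377


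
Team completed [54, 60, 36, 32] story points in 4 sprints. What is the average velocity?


Formula: Avg velocity = Total points / Number of sprints
Points: [54, 60, 36, 32]
Sum = 54 + 60 + 36 + 32 = 182
Avg velocity = 182 / 4 = 45.5 points/sprint

45.5 points/sprint


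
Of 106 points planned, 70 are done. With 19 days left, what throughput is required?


Formula: Required rate = Remaining points / Days left
Remaining = 106 - 70 = 36 points
Required rate = 36 / 19 = 1.89 points/day

1.89 points/day


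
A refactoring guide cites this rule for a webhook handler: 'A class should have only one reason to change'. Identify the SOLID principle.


This describes the Single Responsibility Principle (SRP)

Single Responsibility Principle (SRP)


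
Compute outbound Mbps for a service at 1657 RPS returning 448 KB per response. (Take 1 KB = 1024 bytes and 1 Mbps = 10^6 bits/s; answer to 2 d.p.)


Formula: Mbps = payload_bytes * RPS * 8 / 1e6
Payload per request = 448 KB = 448 * 1024 = 458752 bytes
Total bytes/sec = 458752 * 1657 = 760152064
Total bits/sec = 760152064 * 8 = 6081216512
Mbps = 6081216512 / 1e6 = 6081.22

6081.22 Mbps


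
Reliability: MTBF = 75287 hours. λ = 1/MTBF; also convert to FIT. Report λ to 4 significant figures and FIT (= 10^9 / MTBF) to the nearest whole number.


Formula: λ = 1 / MTBF; FIT = λ × 1e9 = 1e9 / MTBF
λ = 1 / 75287 ≈ 1.328e-05 failures/hour
FIT = 1e9 / 75287 ≈ 13283 failures per 1e9 hours (nearest whole number)

λ = 1.328e-05 /h, FIT = 13283


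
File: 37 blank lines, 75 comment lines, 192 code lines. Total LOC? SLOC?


Total LOC = blank + comment + code
Total LOC = 37 + 75 + 192 = 304
SLOC (source only) = code = 192

Total LOC: 304, SLOC: 192


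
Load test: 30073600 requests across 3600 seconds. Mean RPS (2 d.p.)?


Formula: throughput = requests / seconds
throughput = 30073600 / 3600
throughput = 8353.78 requests/second

8353.78 requests/second


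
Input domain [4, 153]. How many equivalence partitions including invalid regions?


Valid range: [4, 153]
Class 1: x < 4 — invalid
Class 2: 4 ≤ x ≤ 153 — valid
Class 3: x > 153 — invalid
Total equivalence classes: 3

3 equivalence classes


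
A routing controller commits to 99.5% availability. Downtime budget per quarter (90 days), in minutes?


Formula: allowed downtime = period * (100 - SLA) / 100
Period (quarter (90 days)) = 129600 minutes
Unavailability fraction = (100 - 99.5) / 100
Allowed downtime = 129600 * (100 - 99.5) / 100
Allowed downtime = 648.0 minutes

648.0 minutes


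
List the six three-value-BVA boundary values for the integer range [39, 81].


Range: [39, 81]
Boundaries: just below min, min, min+1, max-1, max, just above max
Values: [38, 39, 40, 80, 81, 82]

[38, 39, 40, 80, 81, 82]


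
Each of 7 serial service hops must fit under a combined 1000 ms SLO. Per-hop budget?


Formula: per_stage = total_budget / stages
per_stage = 1000 / 7
per_stage = 142.86 ms

142.86 ms


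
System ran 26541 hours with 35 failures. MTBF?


Formula: MTBF = Total operating time / Number of failures
MTBF = 26541 / 35
MTBF = 758.31 hours

758.31 hours


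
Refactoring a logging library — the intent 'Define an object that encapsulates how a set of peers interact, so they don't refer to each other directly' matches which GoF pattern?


This matches the Mediator pattern

Mediator


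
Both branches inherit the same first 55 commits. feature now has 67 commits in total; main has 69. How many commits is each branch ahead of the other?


Common ancestor: commit #55
feature commits after divergence: 67 - 55 = 12
main commits after divergence: 69 - 55 = 14
feature is 12 commits ahead of main
main is 14 commits ahead of feature

feature ahead: 12, main ahead: 14


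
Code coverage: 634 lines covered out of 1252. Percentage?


Coverage = covered / total * 100
Coverage = 634 / 1252 * 100
Coverage = 50.64%

50.64%


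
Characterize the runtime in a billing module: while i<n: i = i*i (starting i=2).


Reasoning: squaring drives double-exponential growth; iterations ~ log log n
Complexity: O(log log n)

O(log log n)


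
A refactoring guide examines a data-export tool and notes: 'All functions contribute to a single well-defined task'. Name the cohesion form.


Reasoning: Best: single purpose
Type: Functional cohesion

Functional cohesion


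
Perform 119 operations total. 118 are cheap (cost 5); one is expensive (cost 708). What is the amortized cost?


Formula: Amortized cost = Total cost / Operations
Total cost = (118 * 5) + (1 * 708)
Total cost = 590 + 708 = 1298
Amortized = 1298 / 119 = 10.9076

10.9076


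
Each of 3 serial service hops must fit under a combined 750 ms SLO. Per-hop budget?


Formula: per_stage = total_budget / stages
per_stage = 750 / 3
per_stage = 250.0 ms

250.0 ms


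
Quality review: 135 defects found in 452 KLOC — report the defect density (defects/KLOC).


Defect density = defects / KLOC
Defect density = 135 / 452
Defect density = 0.299 defects/KLOC

0.299 defects/KLOC


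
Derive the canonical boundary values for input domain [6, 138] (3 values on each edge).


Range: [6, 138]
Boundaries: just below min, min, min+1, max-1, max, just above max
Values: [5, 6, 7, 137, 138, 139]

[5, 6, 7, 137, 138, 139]


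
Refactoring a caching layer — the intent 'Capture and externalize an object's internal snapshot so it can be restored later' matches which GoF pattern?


This matches the Memento pattern

Memento


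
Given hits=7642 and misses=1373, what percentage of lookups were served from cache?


Formula: hit rate = hits / (hits + misses) * 100
hit rate = 7642 / (7642 + 1373) * 100
hit rate = 7642 / 9015 * 100
hit rate = 84.77%

84.77%


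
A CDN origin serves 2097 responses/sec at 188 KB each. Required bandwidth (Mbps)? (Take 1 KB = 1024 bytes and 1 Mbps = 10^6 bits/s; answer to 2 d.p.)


Formula: Mbps = payload_bytes * RPS * 8 / 1e6
Payload per request = 188 KB = 188 * 1024 = 192512 bytes
Total bytes/sec = 192512 * 2097 = 403697664
Total bits/sec = 403697664 * 8 = 3229581312
Mbps = 3229581312 / 1e6 = 3229.58

3229.58 Mbps


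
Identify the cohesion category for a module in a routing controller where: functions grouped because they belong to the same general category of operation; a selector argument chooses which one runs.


Reasoning: Grouped by category of activity, not by data or sequence
Type: Logical cohesion

Logical cohesion


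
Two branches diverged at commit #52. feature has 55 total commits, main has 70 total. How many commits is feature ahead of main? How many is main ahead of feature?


Common ancestor: commit #52
feature commits after divergence: 55 - 52 = 3
main commits after divergence: 70 - 52 = 18
feature is 3 commits ahead of main
main is 18 commits ahead of feature

feature ahead: 3, main ahead: 18


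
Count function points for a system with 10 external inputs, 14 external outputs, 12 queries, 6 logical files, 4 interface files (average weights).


UFP = EI*4 + EO*5 + EQ*4 + ILF*10 + EIF*7
UFP = 10*4 + 14*5 + 12*4 + 6*10 + 4*7
UFP = 40 + 70 + 48 + 60 + 28
UFP = 246

246


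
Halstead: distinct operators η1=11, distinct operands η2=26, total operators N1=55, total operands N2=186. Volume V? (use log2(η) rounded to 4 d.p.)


Formula: V = N * log2(η), where N = N1 + N2 and η = η1 + η2
η = 11 + 26 = 37
N = 55 + 186 = 241
log2(37) ≈ 5.2095
V = 241 * 5.2095 = 1255.49

1255.49


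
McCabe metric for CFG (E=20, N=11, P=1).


Formula: V(G) = E - N + 2P
V(G) = 20 - 11 + 2*1
V(G) = 9 + 2
V(G) = 11

11


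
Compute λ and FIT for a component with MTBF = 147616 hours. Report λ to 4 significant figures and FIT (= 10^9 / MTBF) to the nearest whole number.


Formula: λ = 1 / MTBF; FIT = λ × 1e9 = 1e9 / MTBF
λ = 1 / 147616 ≈ 6.774e-06 failures/hour
FIT = 1e9 / 147616 ≈ 6774 failures per 1e9 hours (nearest whole number)

λ = 6.774e-06 /h, FIT = 6774


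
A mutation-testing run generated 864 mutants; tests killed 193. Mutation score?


Mutation score = killed / total * 100
Mutation score = 193 / 864 * 100
Mutation score = 22.34%

22.34%


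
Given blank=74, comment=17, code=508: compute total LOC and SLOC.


Total LOC = blank + comment + code
Total LOC = 74 + 17 + 508 = 599
SLOC (source only) = code = 508

Total LOC: 599, SLOC: 508


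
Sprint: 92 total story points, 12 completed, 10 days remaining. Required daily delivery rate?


Formula: Required rate = Remaining points / Days left
Remaining = 92 - 12 = 80 points
Required rate = 80 / 10 = 8.0 points/day

8.0 points/day


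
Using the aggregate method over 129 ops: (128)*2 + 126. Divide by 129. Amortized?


Formula: Amortized cost = Total cost / Operations
Total cost = (128 * 2) + (1 * 126)
Total cost = 256 + 126 = 382
Amortized = 382 / 129 = 2.9612

2.9612


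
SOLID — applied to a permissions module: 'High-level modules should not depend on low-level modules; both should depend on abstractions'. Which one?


This describes the Dependency Inversion Principle (DIP)

Dependency Inversion Principle (DIP)


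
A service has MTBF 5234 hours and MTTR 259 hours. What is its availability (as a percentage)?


Availability = MTBF / (MTBF + MTTR)
Availability = 5234 / (5234 + 259)
Availability = 5234 / 5493
Availability = 95.2849%

95.2849%


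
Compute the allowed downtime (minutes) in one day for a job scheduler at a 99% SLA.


Formula: allowed downtime = period * (100 - SLA) / 100
Period (day) = 1440 minutes
Unavailability fraction = (100 - 99.0) / 100
Allowed downtime = 1440 * (100 - 99.0) / 100
Allowed downtime = 14.4 minutes

14.4 minutes


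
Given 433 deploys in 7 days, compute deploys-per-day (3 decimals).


Formula: deployments per day = releases / days
= 433 / 7
= 61.857 deploys/day
(equivalently, 433.0 deploys/week)

61.857 deploys/day


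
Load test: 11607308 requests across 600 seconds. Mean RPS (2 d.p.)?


Formula: throughput = requests / seconds
throughput = 11607308 / 600
throughput = 19345.51 requests/second

19345.51 requests/second


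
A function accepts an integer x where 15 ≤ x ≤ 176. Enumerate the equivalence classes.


Valid range: [15, 176]
Class 1: x < 15 — invalid
Class 2: 15 ≤ x ≤ 176 — valid
Class 3: x > 176 — invalid
Total equivalence classes: 3

3 equivalence classes


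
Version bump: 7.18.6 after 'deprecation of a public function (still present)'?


Current: 7.18.6
Change category: 'deprecation of a public function (still present)' → minor bump
SemVer rule: minor bump → increment MINOR, reset PATCH to 0 (MAJOR unchanged)
New: 7.19.0

7.19.0


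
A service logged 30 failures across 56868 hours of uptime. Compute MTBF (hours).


Formula: MTBF = Total operating time / Number of failures
MTBF = 56868 / 30
MTBF = 1895.6 hours

1895.6 hours


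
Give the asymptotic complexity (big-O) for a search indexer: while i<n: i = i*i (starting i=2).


Reasoning: squaring drives double-exponential growth; iterations ~ log log n
Complexity: O(log log n)

O(log log n)


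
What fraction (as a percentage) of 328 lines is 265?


Coverage = covered / total * 100
Coverage = 265 / 328 * 100
Coverage = 80.79%

80.79%


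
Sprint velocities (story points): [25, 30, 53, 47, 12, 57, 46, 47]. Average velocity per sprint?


Formula: Avg velocity = Total points / Number of sprints
Points: [25, 30, 53, 47, 12, 57, 46, 47]
Sum = 25 + 30 + 53 + 47 + 12 + 57 + 46 + 47 = 317
Avg velocity = 317 / 8 = 39.63 points/sprint

39.63 points/sprint


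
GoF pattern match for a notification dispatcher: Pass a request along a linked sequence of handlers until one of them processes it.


This matches the Chain of Responsibility pattern

Chain of Responsibility


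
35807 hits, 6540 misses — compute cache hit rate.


Formula: hit rate = hits / (hits + misses) * 100
hit rate = 35807 / (35807 + 6540) * 100
hit rate = 35807 / 42347 * 100
hit rate = 84.56%

84.56%


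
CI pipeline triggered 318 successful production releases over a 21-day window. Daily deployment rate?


Formula: deployments per day = releases / days
= 318 / 21
= 15.143 deploys/day
(equivalently, 106.0 deploys/week)

15.143 deploys/day


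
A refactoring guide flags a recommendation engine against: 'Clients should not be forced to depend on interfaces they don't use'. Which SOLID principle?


This describes the Interface Segregation Principle (ISP)

Interface Segregation Principle (ISP)


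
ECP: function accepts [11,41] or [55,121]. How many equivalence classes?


Valid ranges: [11,41] and [55,121]
Class 1: x < 11 — invalid
Class 2: 11 ≤ x ≤ 41 — valid
Class 3: 41 < x < 55 — invalid (gap between ranges)
Class 4: 55 ≤ x ≤ 121 — valid
Class 5: x > 121 — invalid
Total equivalence classes: 5

5 equivalence classes


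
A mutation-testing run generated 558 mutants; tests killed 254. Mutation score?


Mutation score = killed / total * 100
Mutation score = 254 / 558 * 100
Mutation score = 45.52%

45.52%


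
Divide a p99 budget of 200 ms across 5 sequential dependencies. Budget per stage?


Formula: per_stage = total_budget / stages
per_stage = 200 / 5
per_stage = 40.0 ms

40.0 ms


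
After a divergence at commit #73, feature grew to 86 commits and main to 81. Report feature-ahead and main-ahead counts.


Common ancestor: commit #73
feature commits after divergence: 86 - 73 = 13
main commits after divergence: 81 - 73 = 8
feature is 13 commits ahead of main
main is 8 commits ahead of feature

feature ahead: 13, main ahead: 8


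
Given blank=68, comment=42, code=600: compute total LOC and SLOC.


Total LOC = blank + comment + code
Total LOC = 68 + 42 + 600 = 710
SLOC (source only) = code = 600

Total LOC: 710, SLOC: 600


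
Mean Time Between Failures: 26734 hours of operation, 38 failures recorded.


Formula: MTBF = Total operating time / Number of failures
MTBF = 26734 / 38
MTBF = 703.53 hours

703.53 hours


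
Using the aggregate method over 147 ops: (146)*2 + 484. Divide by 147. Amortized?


Formula: Amortized cost = Total cost / Operations
Total cost = (146 * 2) + (1 * 484)
Total cost = 292 + 484 = 776
Amortized = 776 / 147 = 5.2789

5.2789


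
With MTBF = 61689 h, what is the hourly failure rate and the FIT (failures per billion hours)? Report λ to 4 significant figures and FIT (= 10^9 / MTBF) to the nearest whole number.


Formula: λ = 1 / MTBF; FIT = λ × 1e9 = 1e9 / MTBF
λ = 1 / 61689 ≈ 1.621e-05 failures/hour
FIT = 1e9 / 61689 ≈ 16210 failures per 1e9 hours (nearest whole number)

λ = 1.621e-05 /h, FIT = 16210


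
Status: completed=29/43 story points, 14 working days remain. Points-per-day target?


Formula: Required rate = Remaining points / Days left
Remaining = 43 - 29 = 14 points
Required rate = 14 / 14 = 1.0 points/day

1.0 points/day


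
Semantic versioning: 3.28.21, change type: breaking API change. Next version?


Current: 3.28.21
Change category: 'breaking API change' → major bump
SemVer rule: major bump → increment MAJOR, reset MINOR and PATCH to 0
New: 4.0.0

4.0.0


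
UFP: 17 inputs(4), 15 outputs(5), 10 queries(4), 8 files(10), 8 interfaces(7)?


UFP = EI*4 + EO*5 + EQ*4 + ILF*10 + EIF*7
UFP = 17*4 + 15*5 + 10*4 + 8*10 + 8*7
UFP = 68 + 75 + 40 + 80 + 56
UFP = 319

319


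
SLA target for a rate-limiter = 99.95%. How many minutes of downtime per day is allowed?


Formula: allowed downtime = period * (100 - SLA) / 100
Period (day) = 1440 minutes
Unavailability fraction = (100 - 99.95) / 100
Allowed downtime = 1440 * (100 - 99.95) / 100
Allowed downtime = 0.72 minutes

0.72 minutes


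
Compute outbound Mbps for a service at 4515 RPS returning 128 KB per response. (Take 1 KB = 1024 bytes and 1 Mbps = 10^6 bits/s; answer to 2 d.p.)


Formula: Mbps = payload_bytes * RPS * 8 / 1e6
Payload per request = 128 KB = 128 * 1024 = 131072 bytes
Total bytes/sec = 131072 * 4515 = 591790080
Total bits/sec = 591790080 * 8 = 4734320640
Mbps = 4734320640 / 1e6 = 4734.32

4734.32 Mbps


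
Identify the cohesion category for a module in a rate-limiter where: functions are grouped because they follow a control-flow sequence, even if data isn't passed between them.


Reasoning: Grouped by order of execution within a routine, not by data flow
Type: Procedural cohesion

Procedural cohesion


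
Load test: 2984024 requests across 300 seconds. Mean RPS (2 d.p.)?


Formula: throughput = requests / seconds
throughput = 2984024 / 300
throughput = 9946.75 requests/second

9946.75 requests/second


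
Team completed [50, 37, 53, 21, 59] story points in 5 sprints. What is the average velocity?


Formula: Avg velocity = Total points / Number of sprints
Points: [50, 37, 53, 21, 59]
Sum = 50 + 37 + 53 + 21 + 59 = 220
Avg velocity = 220 / 5 = 44.0 points/sprint

44.0 points/sprint


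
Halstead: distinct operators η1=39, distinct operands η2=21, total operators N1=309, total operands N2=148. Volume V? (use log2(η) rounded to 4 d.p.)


Formula: V = N * log2(η), where N = N1 + N2 and η = η1 + η2
η = 39 + 21 = 60
N = 309 + 148 = 457
log2(60) ≈ 5.9069
V = 457 * 5.9069 = 2699.45

2699.45


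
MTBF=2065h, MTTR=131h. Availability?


Availability = MTBF / (MTBF + MTTR)
Availability = 2065 / (2065 + 131)
Availability = 2065 / 2196
Availability = 94.0346%

94.0346%


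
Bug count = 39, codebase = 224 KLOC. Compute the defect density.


Defect density = defects / KLOC
Defect density = 39 / 224
Defect density = 0.174 defects/KLOC

0.174 defects/KLOC


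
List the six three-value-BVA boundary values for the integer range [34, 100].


Range: [34, 100]
Boundaries: just below min, min, min+1, max-1, max, just above max
Values: [33, 34, 35, 99, 100, 101]

[33, 34, 35, 99, 100, 101]


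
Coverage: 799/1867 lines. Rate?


Coverage = covered / total * 100
Coverage = 799 / 1867 * 100
Coverage = 42.8%

42.8%


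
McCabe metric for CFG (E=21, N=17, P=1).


Formula: V(G) = E - N + 2P
V(G) = 21 - 17 + 2*1
V(G) = 4 + 2
V(G) = 6

6


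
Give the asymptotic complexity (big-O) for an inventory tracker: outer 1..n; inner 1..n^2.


Reasoning: n times n^2
Complexity: O(n^3)

O(n^3)


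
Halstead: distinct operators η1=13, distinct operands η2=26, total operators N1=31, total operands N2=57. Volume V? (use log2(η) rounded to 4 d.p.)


Formula: V = N * log2(η), where N = N1 + N2 and η = η1 + η2
η = 13 + 26 = 39
N = 31 + 57 = 88
log2(39) ≈ 5.2854
V = 88 * 5.2854 = 465.12

465.12


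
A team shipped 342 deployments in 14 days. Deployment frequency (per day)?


Formula: deployments per day = releases / days
= 342 / 14
= 24.429 deploys/day
(equivalently, 171.0 deploys/week)

24.429 deploys/day


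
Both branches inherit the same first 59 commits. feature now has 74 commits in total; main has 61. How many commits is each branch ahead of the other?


Common ancestor: commit #59
feature commits after divergence: 74 - 59 = 15
main commits after divergence: 61 - 59 = 2
feature is 15 commits ahead of main
main is 2 commits ahead of feature

feature ahead: 15, main ahead: 2


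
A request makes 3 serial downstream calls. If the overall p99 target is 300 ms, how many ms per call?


Formula: per_stage = total_budget / stages
per_stage = 300 / 3
per_stage = 100.0 ms

100.0 ms


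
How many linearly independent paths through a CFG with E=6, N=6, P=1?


Formula: V(G) = E - N + 2P
V(G) = 6 - 6 + 2*1
V(G) = 0 + 2
V(G) = 2

2


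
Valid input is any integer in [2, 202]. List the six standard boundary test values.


Range: [2, 202]
Boundaries: just below min, min, min+1, max-1, max, just above max
Values: [1, 2, 3, 201, 202, 203]

[1, 2, 3, 201, 202, 203]


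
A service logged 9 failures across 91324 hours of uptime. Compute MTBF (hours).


Formula: MTBF = Total operating time / Number of failures
MTBF = 91324 / 9
MTBF = 10147.11 hours

10147.11 hours


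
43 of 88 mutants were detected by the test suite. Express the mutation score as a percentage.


Mutation score = killed / total * 100
Mutation score = 43 / 88 * 100
Mutation score = 48.86%

48.86%


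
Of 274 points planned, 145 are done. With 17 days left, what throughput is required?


Formula: Required rate = Remaining points / Days left
Remaining = 274 - 145 = 129 points
Required rate = 129 / 17 = 7.59 points/day

7.59 points/day


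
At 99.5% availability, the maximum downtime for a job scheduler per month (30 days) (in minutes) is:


Formula: allowed downtime = period * (100 - SLA) / 100
Period (month (30 days)) = 43200 minutes
Unavailability fraction = (100 - 99.5) / 100
Allowed downtime = 43200 * (100 - 99.5) / 100
Allowed downtime = 216.0 minutes

216.0 minutes


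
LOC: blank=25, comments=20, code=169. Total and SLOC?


Total LOC = blank + comment + code
Total LOC = 25 + 20 + 169 = 214
SLOC (source only) = code = 169

Total LOC: 214, SLOC: 169


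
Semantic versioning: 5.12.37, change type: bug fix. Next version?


Current: 5.12.37
Change category: 'bug fix' → patch bump
SemVer rule: patch bump → increment PATCH (MAJOR and MINOR unchanged)
New: 5.12.38

5.12.38


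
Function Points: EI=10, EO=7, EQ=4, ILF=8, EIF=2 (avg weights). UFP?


UFP = EI*4 + EO*5 + EQ*4 + ILF*10 + EIF*7
UFP = 10*4 + 7*5 + 4*4 + 8*10 + 2*7
UFP = 40 + 35 + 16 + 80 + 14
UFP = 185

185


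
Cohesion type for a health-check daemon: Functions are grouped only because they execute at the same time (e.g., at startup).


Reasoning: Related by timing only
Type: Temporal cohesion

Temporal cohesion


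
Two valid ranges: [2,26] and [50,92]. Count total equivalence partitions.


Valid ranges: [2,26] and [50,92]
Class 1: x < 2 — invalid
Class 2: 2 ≤ x ≤ 26 — valid
Class 3: 26 < x < 50 — invalid (gap between ranges)
Class 4: 50 ≤ x ≤ 92 — valid
Class 5: x > 92 — invalid
Total equivalence classes: 5

5 equivalence classes


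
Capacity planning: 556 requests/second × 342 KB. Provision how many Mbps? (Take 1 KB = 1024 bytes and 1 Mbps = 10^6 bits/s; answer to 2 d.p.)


Formula: Mbps = payload_bytes * RPS * 8 / 1e6
Payload per request = 342 KB = 342 * 1024 = 350208 bytes
Total bytes/sec = 350208 * 556 = 194715648
Total bits/sec = 194715648 * 8 = 1557725184
Mbps = 1557725184 / 1e6 = 1557.73

1557.73 Mbps


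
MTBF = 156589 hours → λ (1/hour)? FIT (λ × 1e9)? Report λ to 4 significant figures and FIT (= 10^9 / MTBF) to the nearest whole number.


Formula: λ = 1 / MTBF; FIT = λ × 1e9 = 1e9 / MTBF
λ = 1 / 156589 ≈ 6.386e-06 failures/hour
FIT = 1e9 / 156589 ≈ 6386 failures per 1e9 hours (nearest whole number)

λ = 6.386e-06 /h, FIT = 6386


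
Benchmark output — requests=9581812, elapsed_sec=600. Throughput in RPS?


Formula: throughput = requests / seconds
throughput = 9581812 / 600
throughput = 15969.69 requests/second

15969.69 requests/second


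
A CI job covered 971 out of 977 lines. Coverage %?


Coverage = covered / total * 100
Coverage = 971 / 977 * 100
Coverage = 99.39%

99.39%


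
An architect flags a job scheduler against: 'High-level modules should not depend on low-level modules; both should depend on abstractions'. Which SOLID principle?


This describes the Dependency Inversion Principle (DIP)

Dependency Inversion Principle (DIP)


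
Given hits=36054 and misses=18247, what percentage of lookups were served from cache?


Formula: hit rate = hits / (hits + misses) * 100
hit rate = 36054 / (36054 + 18247) * 100
hit rate = 36054 / 54301 * 100
hit rate = 66.4%

66.4%


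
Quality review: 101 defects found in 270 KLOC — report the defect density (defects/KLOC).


Defect density = defects / KLOC
Defect density = 101 / 270
Defect density = 0.374 defects/KLOC

0.374 defects/KLOC
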